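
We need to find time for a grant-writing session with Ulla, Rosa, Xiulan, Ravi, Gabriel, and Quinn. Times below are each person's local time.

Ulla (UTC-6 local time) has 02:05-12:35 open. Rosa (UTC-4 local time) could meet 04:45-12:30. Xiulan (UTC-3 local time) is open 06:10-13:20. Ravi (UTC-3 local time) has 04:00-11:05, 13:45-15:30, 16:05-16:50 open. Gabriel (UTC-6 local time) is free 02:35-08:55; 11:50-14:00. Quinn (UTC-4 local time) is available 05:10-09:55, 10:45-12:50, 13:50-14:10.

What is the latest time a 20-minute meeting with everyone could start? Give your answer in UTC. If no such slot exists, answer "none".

Ulla in UTC: 08:05-18:35 (add 6h to convert from UTC-6).
Rosa in UTC: 08:45-16:30 (add 4h to convert from UTC-4).
Xiulan in UTC: 09:10-16:20 (add 3h to convert from UTC-3).
Ravi in UTC: 07:00-14:05, 16:45-18:30, 19:05-19:50 (add 3h to convert from UTC-3).
Gabriel in UTC: 08:35-14:55, 17:50-20:00 (add 6h to convert from UTC-6).
Quinn in UTC: 09:10-13:55, 14:45-16:50, 17:50-18:10 (add 4h to convert from UTC-4).
Ulla ∩ Rosa: 08:45-16:30.
Ulla ∩ Rosa ∩ Xiulan: 09:10-16:20.
Ulla ∩ Rosa ∩ Xiulan ∩ Ravi: 09:10-14:05.
Ulla ∩ Rosa ∩ Xiulan ∩ Ravi ∩ Gabriel: 09:10-14:05.
Ulla ∩ Rosa ∩ Xiulan ∩ Ravi ∩ Gabriel ∩ Quinn: 09:10-13:55.
Those are the intersection windows.
The last common window of at least 20 minutes is 09:10-13:55; a 20-minute meeting can start as late as 13:35 and still end by 13:55.

13:35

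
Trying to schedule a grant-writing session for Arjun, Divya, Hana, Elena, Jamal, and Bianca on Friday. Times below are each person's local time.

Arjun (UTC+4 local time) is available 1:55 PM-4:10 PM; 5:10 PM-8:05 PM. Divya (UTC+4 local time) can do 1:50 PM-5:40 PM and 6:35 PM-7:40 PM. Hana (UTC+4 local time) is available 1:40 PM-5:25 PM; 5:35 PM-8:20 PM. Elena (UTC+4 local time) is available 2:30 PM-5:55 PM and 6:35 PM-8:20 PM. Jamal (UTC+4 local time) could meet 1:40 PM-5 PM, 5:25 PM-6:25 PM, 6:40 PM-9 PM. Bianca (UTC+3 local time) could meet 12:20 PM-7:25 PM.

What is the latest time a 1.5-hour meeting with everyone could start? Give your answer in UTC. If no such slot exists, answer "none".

10:40

Arjun in UTC: 09:55-12:10, 13:10-16:05 (subtract 4h to convert from UTC+4).
Divya in UTC: 09:50-13:40, 14:35-15:40 (subtract 4h to convert from UTC+4).
Hana in UTC: 09:40-13:25, 13:35-16:20 (subtract 4h to convert from UTC+4).
Elena in UTC: 10:30-13:55, 14:35-16:20 (subtract 4h to convert from UTC+4).
Jamal in UTC: 09:40-13:00, 13:25-14:25, 14:40-17:00 (subtract 4h to convert from UTC+4).
Bianca in UTC: 09:20-16:25 (subtract 3h to convert from UTC+3).
Arjun ∩ Divya: 09:55-12:10, 13:10-13:40, 14:35-15:40.
Arjun ∩ Divya ∩ Hana: 09:55-12:10, 13:10-13:25, 13:35-13:40, 14:35-15:40.
Arjun ∩ Divya ∩ Hana ∩ Elena: 10:30-12:10, 13:10-13:25, 13:35-13:40, 14:35-15:40.
Arjun ∩ Divya ∩ Hana ∩ Elena ∩ Jamal: 10:30-12:10, 13:35-13:40, 14:40-15:40.
Arjun ∩ Divya ∩ Hana ∩ Elena ∩ Jamal ∩ Bianca: 10:30-12:10, 13:35-13:40, 14:40-15:40.
So the common availability across everyone is 10:30-12:10, 13:35-13:40, 14:40-15:40.
The last common window of at least 90 minutes is 10:30-12:10; a 90-minute meeting can start as late as 10:40 and still end by 12:10.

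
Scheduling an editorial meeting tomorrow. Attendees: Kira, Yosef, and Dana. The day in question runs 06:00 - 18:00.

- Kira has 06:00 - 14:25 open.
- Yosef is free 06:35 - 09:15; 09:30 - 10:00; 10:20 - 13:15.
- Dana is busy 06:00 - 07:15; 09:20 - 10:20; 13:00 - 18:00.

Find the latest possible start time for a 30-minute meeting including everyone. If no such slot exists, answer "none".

12:30

Kira free: 06:00-14:25.
Yosef free: 06:35-09:15, 09:30-10:00, 10:20-13:15.
Dana free: 07:15-09:20, 10:20-13:00 (invert busy blocks within the working day).
Kira ∩ Yosef: 06:35-09:15, 09:30-10:00, 10:20-13:15.
Kira ∩ Yosef ∩ Dana: 07:15-09:15, 10:20-13:00.
So the common availability across everyone is 07:15-09:15, 10:20-13:00.
The last common window of at least 30 minutes is 10:20-13:00; a 30-minute meeting can start as late as 12:30 and still end by 13:00.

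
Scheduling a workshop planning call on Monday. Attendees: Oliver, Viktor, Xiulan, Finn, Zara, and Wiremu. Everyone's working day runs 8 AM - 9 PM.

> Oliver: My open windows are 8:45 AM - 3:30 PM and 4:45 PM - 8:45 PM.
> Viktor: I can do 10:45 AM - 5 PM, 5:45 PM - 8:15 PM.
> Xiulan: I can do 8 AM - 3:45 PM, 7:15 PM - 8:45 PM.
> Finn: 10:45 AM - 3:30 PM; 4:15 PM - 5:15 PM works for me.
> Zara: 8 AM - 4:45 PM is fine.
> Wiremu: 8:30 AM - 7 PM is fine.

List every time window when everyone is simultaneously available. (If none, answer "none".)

10:45-15:30

Oliver ∩ Viktor: 10:45-15:30, 16:45-17:00, 17:45-20:15.
Oliver ∩ Viktor ∩ Xiulan: 10:45-15:30, 19:15-20:15.
Oliver ∩ Viktor ∩ Xiulan ∩ Finn: 10:45-15:30.
Oliver ∩ Viktor ∩ Xiulan ∩ Finn ∩ Zara: 10:45-15:30.
Oliver ∩ Viktor ∩ Xiulan ∩ Finn ∩ Zara ∩ Wiremu: 10:45-15:30.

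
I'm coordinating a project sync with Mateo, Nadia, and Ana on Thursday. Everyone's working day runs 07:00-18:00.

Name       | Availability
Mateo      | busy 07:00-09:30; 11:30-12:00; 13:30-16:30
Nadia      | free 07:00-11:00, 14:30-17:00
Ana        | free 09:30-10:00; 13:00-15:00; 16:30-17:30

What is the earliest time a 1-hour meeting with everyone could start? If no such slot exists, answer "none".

none

Mateo free: 09:30-11:30, 12:00-13:30, 16:30-18:00 (invert busy blocks within the working day).
Nadia free: 07:00-11:00, 14:30-17:00.
Ana free: 09:30-10:00, 13:00-15:00, 16:30-17:30.
Mateo ∩ Nadia: 09:30-11:00, 16:30-17:00.
Mateo ∩ Nadia ∩ Ana: 09:30-10:00, 16:30-17:00.
No common window is at least 60 minutes long.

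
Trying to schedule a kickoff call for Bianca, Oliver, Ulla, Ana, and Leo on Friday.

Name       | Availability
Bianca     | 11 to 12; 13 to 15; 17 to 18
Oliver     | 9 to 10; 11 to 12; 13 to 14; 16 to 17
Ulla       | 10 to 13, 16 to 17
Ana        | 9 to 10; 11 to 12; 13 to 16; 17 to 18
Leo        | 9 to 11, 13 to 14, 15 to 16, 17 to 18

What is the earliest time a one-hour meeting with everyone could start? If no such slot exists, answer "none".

none

Bianca ∩ Oliver: 11:00-12:00, 13:00-14:00.
Bianca ∩ Oliver ∩ Ulla: 11:00-12:00.
Bianca ∩ Oliver ∩ Ulla ∩ Ana: 11:00-12:00.
Bianca ∩ Oliver ∩ Ulla ∩ Ana ∩ Leo: ∅.
There is no time when everyone is free.
No common window is at least 60 minutes long.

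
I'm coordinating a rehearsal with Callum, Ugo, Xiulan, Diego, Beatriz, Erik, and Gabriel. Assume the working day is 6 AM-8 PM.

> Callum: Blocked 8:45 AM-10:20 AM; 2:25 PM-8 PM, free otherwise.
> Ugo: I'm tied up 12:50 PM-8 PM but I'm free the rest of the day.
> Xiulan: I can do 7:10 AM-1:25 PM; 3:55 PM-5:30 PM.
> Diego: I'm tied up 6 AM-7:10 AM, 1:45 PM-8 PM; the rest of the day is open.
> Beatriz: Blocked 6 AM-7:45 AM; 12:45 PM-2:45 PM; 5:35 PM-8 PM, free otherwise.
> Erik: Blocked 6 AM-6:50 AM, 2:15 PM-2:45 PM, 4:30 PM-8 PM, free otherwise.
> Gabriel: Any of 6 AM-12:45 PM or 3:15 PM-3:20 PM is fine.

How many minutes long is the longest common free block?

Callum free: 06:00-08:45, 10:20-14:25 (invert busy blocks within the working day).
Ugo free: 06:00-12:50 (invert busy blocks within the working day).
Xiulan free: 07:10-13:25, 15:55-17:30.
Diego free: 07:10-13:45 (invert busy blocks within the working day).
Beatriz free: 07:45-12:45, 14:45-17:35 (invert busy blocks within the working day).
Erik free: 06:50-14:15, 14:45-16:30 (invert busy blocks within the working day).
Gabriel free: 06:00-12:45, 15:15-15:20.
Callum ∩ Ugo: 06:00-08:45, 10:20-12:50.
Callum ∩ Ugo ∩ Xiulan: 07:10-08:45, 10:20-12:50.
Callum ∩ Ugo ∩ Xiulan ∩ Diego: 07:10-08:45, 10:20-12:50.
Callum ∩ Ugo ∩ Xiulan ∩ Diego ∩ Beatriz: 07:45-08:45, 10:20-12:45.
Callum ∩ Ugo ∩ Xiulan ∩ Diego ∩ Beatriz ∩ Erik: 07:45-08:45, 10:20-12:45.
Callum ∩ Ugo ∩ Xiulan ∩ Diego ∩ Beatriz ∩ Erik ∩ Gabriel: 07:45-08:45, 10:20-12:45.
The longest is 10:20-12:45 at 145 minutes.

145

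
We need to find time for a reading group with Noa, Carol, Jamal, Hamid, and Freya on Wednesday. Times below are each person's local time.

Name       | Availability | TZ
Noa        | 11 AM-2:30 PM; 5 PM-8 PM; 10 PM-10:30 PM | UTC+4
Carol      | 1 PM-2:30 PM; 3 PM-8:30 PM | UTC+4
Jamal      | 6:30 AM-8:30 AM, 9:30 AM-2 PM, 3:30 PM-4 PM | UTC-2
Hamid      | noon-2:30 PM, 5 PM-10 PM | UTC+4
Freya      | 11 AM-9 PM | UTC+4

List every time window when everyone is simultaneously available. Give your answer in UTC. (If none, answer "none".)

Noa in UTC: 07:00-10:30, 13:00-16:00, 18:00-18:30 (subtract 4h to convert from UTC+4).
Carol in UTC: 09:00-10:30, 11:00-16:30 (subtract 4h to convert from UTC+4).
Jamal in UTC: 08:30-10:30, 11:30-16:00, 17:30-18:00 (add 2h to convert from UTC-2).
Hamid in UTC: 08:00-10:30, 13:00-18:00 (subtract 4h to convert from UTC+4).
Freya in UTC: 07:00-17:00 (subtract 4h to convert from UTC+4).
Noa ∩ Carol: 09:00-10:30, 13:00-16:00.
Noa ∩ Carol ∩ Jamal: 09:00-10:30, 13:00-16:00.
Noa ∩ Carol ∩ Jamal ∩ Hamid: 09:00-10:30, 13:00-16:00.
Noa ∩ Carol ∩ Jamal ∩ Hamid ∩ Freya: 09:00-10:30, 13:00-16:00.
Those are the intersection windows.

09:00-10:30, 13:00-16:00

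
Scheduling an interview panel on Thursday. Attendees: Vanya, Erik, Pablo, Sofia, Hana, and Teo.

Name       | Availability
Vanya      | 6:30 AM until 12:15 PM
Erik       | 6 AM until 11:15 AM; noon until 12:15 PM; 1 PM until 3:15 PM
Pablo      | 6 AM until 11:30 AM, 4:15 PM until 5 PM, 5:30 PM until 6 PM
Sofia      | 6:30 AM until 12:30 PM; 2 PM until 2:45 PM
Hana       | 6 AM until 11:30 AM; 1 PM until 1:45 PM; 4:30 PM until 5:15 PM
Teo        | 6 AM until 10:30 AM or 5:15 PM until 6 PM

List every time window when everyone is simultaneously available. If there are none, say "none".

06:30-10:30

Vanya ∩ Erik: 06:30-11:15, 12:00-12:15.
Vanya ∩ Erik ∩ Pablo: 06:30-11:15.
Vanya ∩ Erik ∩ Pablo ∩ Sofia: 06:30-11:15.
Vanya ∩ Erik ∩ Pablo ∩ Sofia ∩ Hana: 06:30-11:15.
Vanya ∩ Erik ∩ Pablo ∩ Sofia ∩ Hana ∩ Teo: 06:30-10:30.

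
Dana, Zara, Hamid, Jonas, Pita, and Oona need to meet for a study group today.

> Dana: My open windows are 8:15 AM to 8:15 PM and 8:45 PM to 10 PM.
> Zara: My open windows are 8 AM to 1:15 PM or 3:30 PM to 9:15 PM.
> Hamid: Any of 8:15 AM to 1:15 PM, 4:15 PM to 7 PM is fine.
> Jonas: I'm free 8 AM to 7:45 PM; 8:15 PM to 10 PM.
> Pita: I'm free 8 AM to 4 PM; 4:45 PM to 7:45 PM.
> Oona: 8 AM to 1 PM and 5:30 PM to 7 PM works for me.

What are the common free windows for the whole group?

08:15-13:00, 17:30-19:00

Dana ∩ Zara: 08:15-13:15, 15:30-20:15, 20:45-21:15.
Dana ∩ Zara ∩ Hamid: 08:15-13:15, 16:15-19:00.
Dana ∩ Zara ∩ Hamid ∩ Jonas: 08:15-13:15, 16:15-19:00.
Dana ∩ Zara ∩ Hamid ∩ Jonas ∩ Pita: 08:15-13:15, 16:45-19:00.
Dana ∩ Zara ∩ Hamid ∩ Jonas ∩ Pita ∩ Oona: 08:15-13:00, 17:30-19:00.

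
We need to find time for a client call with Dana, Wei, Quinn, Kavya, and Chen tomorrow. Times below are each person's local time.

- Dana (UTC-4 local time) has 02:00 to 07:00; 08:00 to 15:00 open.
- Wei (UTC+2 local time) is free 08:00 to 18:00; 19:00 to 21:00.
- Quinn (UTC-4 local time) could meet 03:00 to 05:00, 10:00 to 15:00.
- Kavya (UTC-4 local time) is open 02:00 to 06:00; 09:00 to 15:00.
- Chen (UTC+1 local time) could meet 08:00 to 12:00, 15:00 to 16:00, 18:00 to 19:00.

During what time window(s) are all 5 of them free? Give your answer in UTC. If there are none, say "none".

07:00-09:00, 14:00-15:00, 17:00-18:00

Dana in UTC: 06:00-11:00, 12:00-19:00 (add 4h to convert from UTC-4).
Wei in UTC: 06:00-16:00, 17:00-19:00 (subtract 2h to convert from UTC+2).
Quinn in UTC: 07:00-09:00, 14:00-19:00 (add 4h to convert from UTC-4).
Kavya in UTC: 06:00-10:00, 13:00-19:00 (add 4h to convert from UTC-4).
Chen in UTC: 07:00-11:00, 14:00-15:00, 17:00-18:00 (subtract 1h to convert from UTC+1).
Dana ∩ Wei: 06:00-11:00, 12:00-16:00, 17:00-19:00.
Dana ∩ Wei ∩ Quinn: 07:00-09:00, 14:00-16:00, 17:00-19:00.
Dana ∩ Wei ∩ Quinn ∩ Kavya: 07:00-09:00, 14:00-16:00, 17:00-19:00.
Dana ∩ Wei ∩ Quinn ∩ Kavya ∩ Chen: 07:00-09:00, 14:00-15:00, 17:00-18:00.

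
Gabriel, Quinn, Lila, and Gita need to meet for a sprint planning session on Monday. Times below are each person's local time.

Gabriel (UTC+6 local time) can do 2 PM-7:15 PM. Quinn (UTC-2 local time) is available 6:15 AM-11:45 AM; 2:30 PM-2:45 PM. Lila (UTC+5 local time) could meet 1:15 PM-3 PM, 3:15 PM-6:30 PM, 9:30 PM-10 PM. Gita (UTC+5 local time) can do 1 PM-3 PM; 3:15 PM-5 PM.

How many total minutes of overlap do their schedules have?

Gabriel in UTC: 08:00-13:15 (subtract 6h to convert from UTC+6).
Quinn in UTC: 08:15-13:45, 16:30-16:45 (add 2h to convert from UTC-2).
Lila in UTC: 08:15-10:00, 10:15-13:30, 16:30-17:00 (subtract 5h to convert from UTC+5).
Gita in UTC: 08:00-10:00, 10:15-12:00 (subtract 5h to convert from UTC+5).
Gabriel ∩ Quinn: 08:15-13:15.
Gabriel ∩ Quinn ∩ Lila: 08:15-10:00, 10:15-13:15.
Gabriel ∩ Quinn ∩ Lila ∩ Gita: 08:15-10:00, 10:15-12:00.
Those are the intersection windows.
Summing the common windows: 105 + 105 = 210 minutes.

210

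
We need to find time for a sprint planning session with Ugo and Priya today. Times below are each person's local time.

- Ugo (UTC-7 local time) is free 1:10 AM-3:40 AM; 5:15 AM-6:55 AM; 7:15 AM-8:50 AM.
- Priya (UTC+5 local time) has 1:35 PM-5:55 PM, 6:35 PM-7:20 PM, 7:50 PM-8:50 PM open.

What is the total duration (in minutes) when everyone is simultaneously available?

Ugo in UTC: 08:10-10:40, 12:15-13:55, 14:15-15:50 (add 7h to convert from UTC-7).
Priya in UTC: 08:35-12:55, 13:35-14:20, 14:50-15:50 (subtract 5h to convert from UTC+5).
Ugo ∩ Priya: 08:35-10:40, 12:15-12:55, 13:35-13:55, 14:15-14:20, 14:50-15:50.
Summing the common windows: 125 + 40 + 20 + 5 + 60 = 250 minutes.

250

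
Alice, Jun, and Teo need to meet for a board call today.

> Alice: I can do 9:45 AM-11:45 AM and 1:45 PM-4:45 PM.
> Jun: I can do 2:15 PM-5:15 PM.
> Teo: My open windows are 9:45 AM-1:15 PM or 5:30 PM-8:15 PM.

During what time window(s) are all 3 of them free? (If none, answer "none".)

Alice ∩ Jun: 14:15-16:45.
Alice ∩ Jun ∩ Teo: ∅.
There is no time when everyone is free.

none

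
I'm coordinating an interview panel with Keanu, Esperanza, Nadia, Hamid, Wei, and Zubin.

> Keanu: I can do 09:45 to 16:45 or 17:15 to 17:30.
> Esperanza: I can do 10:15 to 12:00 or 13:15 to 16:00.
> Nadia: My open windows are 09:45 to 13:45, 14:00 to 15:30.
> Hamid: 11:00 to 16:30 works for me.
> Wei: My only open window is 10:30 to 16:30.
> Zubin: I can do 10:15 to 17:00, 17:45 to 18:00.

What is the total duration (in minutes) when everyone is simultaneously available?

180

Keanu ∩ Esperanza: 10:15-12:00, 13:15-16:00.
Keanu ∩ Esperanza ∩ Nadia: 10:15-12:00, 13:15-13:45, 14:00-15:30.
Keanu ∩ Esperanza ∩ Nadia ∩ Hamid: 11:00-12:00, 13:15-13:45, 14:00-15:30.
Keanu ∩ Esperanza ∩ Nadia ∩ Hamid ∩ Wei: 11:00-12:00, 13:15-13:45, 14:00-15:30.
Keanu ∩ Esperanza ∩ Nadia ∩ Hamid ∩ Wei ∩ Zubin: 11:00-12:00, 13:15-13:45, 14:00-15:30.
Summing the common windows: 60 + 30 + 90 = 180 minutes.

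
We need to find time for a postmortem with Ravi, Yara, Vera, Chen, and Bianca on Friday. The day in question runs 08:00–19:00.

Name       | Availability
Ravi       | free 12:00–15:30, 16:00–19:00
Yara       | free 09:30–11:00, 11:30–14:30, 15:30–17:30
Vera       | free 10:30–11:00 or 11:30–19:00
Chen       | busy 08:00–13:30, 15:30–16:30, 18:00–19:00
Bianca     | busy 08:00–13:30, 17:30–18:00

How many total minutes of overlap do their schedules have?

Ravi free: 12:00-15:30, 16:00-19:00.
Yara free: 09:30-11:00, 11:30-14:30, 15:30-17:30.
Vera free: 10:30-11:00, 11:30-19:00.
Chen free: 13:30-15:30, 16:30-18:00 (invert busy blocks within the working day).
Bianca free: 13:30-17:30, 18:00-19:00 (invert busy blocks within the working day).
Ravi ∩ Yara: 12:00-14:30, 16:00-17:30.
Ravi ∩ Yara ∩ Vera: 12:00-14:30, 16:00-17:30.
Ravi ∩ Yara ∩ Vera ∩ Chen: 13:30-14:30, 16:30-17:30.
Ravi ∩ Yara ∩ Vera ∩ Chen ∩ Bianca: 13:30-14:30, 16:30-17:30.
So the common availability across everyone is 13:30-14:30, 16:30-17:30.
Summing the common windows: 60 + 60 = 120 minutes.

120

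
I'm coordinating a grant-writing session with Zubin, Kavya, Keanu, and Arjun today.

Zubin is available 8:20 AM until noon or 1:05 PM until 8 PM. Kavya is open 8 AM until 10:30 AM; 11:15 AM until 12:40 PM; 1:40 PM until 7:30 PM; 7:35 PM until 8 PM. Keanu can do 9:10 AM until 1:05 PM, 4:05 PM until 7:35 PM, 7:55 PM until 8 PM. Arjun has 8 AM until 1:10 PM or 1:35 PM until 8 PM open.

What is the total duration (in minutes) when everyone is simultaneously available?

335

Zubin ∩ Kavya: 08:20-10:30, 11:15-12:00, 13:40-19:30, 19:35-20:00.
Zubin ∩ Kavya ∩ Keanu: 09:10-10:30, 11:15-12:00, 16:05-19:30, 19:55-20:00.
Zubin ∩ Kavya ∩ Keanu ∩ Arjun: 09:10-10:30, 11:15-12:00, 16:05-19:30, 19:55-20:00.
Summing the common windows: 80 + 45 + 205 + 5 = 335 minutes.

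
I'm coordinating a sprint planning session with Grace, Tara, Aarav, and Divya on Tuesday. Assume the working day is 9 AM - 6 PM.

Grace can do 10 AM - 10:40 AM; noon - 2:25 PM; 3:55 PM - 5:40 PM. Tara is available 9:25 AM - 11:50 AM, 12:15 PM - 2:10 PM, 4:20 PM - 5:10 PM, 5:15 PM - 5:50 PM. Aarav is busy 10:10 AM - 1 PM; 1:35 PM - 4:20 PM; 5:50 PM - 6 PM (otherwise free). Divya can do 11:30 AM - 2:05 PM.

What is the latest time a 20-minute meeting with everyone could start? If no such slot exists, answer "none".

Grace free: 10:00-10:40, 12:00-14:25, 15:55-17:40.
Tara free: 09:25-11:50, 12:15-14:10, 16:20-17:10, 17:15-17:50.
Aarav free: 09:00-10:10, 13:00-13:35, 16:20-17:50 (invert busy blocks within the working day).
Divya free: 11:30-14:05.
Grace ∩ Tara: 10:00-10:40, 12:15-14:10, 16:20-17:10, 17:15-17:40.
Grace ∩ Tara ∩ Aarav: 10:00-10:10, 13:00-13:35, 16:20-17:10, 17:15-17:40.
Grace ∩ Tara ∩ Aarav ∩ Divya: 13:00-13:35.
Those are the intersection windows.
The last common window of at least 20 minutes is 13:00-13:35; a 20-minute meeting can start as late as 13:15 and still end by 13:35.

13:15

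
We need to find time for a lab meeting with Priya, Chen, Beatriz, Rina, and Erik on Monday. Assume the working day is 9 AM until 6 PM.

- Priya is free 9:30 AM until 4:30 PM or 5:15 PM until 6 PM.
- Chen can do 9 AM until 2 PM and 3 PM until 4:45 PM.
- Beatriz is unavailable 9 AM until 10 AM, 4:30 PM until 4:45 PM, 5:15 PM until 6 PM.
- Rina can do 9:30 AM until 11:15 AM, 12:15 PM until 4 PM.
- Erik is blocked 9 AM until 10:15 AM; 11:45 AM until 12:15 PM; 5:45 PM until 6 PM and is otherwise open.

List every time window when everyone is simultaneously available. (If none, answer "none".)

Priya free: 09:30-16:30, 17:15-18:00.
Chen free: 09:00-14:00, 15:00-16:45.
Beatriz free: 10:00-16:30, 16:45-17:15 (invert busy blocks within the working day).
Rina free: 09:30-11:15, 12:15-16:00.
Erik free: 10:15-11:45, 12:15-17:45 (invert busy blocks within the working day).
Priya ∩ Chen: 09:30-14:00, 15:00-16:30.
Priya ∩ Chen ∩ Beatriz: 10:00-14:00, 15:00-16:30.
Priya ∩ Chen ∩ Beatriz ∩ Rina: 10:00-11:15, 12:15-14:00, 15:00-16:00.
Priya ∩ Chen ∩ Beatriz ∩ Rina ∩ Erik: 10:15-11:15, 12:15-14:00, 15:00-16:00.
So the common availability across everyone is 10:15-11:15, 12:15-14:00, 15:00-16:00.

10:15-11:15, 12:15-14:00, 15:00-16:00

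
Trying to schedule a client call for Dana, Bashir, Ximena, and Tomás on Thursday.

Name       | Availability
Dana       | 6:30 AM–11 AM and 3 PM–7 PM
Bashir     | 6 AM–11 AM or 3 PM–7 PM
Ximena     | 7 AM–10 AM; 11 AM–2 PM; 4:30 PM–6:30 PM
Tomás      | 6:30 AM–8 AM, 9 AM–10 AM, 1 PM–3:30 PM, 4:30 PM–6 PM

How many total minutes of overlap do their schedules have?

210

Dana ∩ Bashir: 06:30-11:00, 15:00-19:00.
Dana ∩ Bashir ∩ Ximena: 07:00-10:00, 16:30-18:30.
Dana ∩ Bashir ∩ Ximena ∩ Tomás: 07:00-08:00, 09:00-10:00, 16:30-18:00.
Summing the common windows: 60 + 60 + 90 = 210 minutes.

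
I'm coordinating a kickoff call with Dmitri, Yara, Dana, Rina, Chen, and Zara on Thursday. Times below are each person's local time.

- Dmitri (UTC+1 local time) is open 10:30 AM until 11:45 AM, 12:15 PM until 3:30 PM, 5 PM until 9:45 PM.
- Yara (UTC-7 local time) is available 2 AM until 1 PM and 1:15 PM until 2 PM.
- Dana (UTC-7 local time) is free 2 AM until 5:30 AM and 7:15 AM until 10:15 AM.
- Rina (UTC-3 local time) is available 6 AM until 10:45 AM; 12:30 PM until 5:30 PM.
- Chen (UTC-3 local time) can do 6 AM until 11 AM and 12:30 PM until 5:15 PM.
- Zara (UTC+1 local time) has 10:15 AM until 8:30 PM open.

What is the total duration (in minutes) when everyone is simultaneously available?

Dmitri in UTC: 09:30-10:45, 11:15-14:30, 16:00-20:45 (subtract 1h to convert from UTC+1).
Yara in UTC: 09:00-20:00, 20:15-21:00 (add 7h to convert from UTC-7).
Dana in UTC: 09:00-12:30, 14:15-17:15 (add 7h to convert from UTC-7).
Rina in UTC: 09:00-13:45, 15:30-20:30 (add 3h to convert from UTC-3).
Chen in UTC: 09:00-14:00, 15:30-20:15 (add 3h to convert from UTC-3).
Zara in UTC: 09:15-19:30 (subtract 1h to convert from UTC+1).
Dmitri ∩ Yara: 09:30-10:45, 11:15-14:30, 16:00-20:00, 20:15-20:45.
Dmitri ∩ Yara ∩ Dana: 09:30-10:45, 11:15-12:30, 14:15-14:30, 16:00-17:15.
Dmitri ∩ Yara ∩ Dana ∩ Rina: 09:30-10:45, 11:15-12:30, 16:00-17:15.
Dmitri ∩ Yara ∩ Dana ∩ Rina ∩ Chen: 09:30-10:45, 11:15-12:30, 16:00-17:15.
Dmitri ∩ Yara ∩ Dana ∩ Rina ∩ Chen ∩ Zara: 09:30-10:45, 11:15-12:30, 16:00-17:15.
Summing the common windows: 75 + 75 + 75 = 225 minutes.

225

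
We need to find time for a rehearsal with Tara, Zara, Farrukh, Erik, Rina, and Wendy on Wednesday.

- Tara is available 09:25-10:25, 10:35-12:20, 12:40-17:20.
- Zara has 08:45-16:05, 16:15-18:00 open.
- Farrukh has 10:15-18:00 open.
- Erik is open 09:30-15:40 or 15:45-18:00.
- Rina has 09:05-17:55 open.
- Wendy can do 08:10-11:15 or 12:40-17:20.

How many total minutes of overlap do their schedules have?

Tara ∩ Zara: 09:25-10:25, 10:35-12:20, 12:40-16:05, 16:15-17:20.
Tara ∩ Zara ∩ Farrukh: 10:15-10:25, 10:35-12:20, 12:40-16:05, 16:15-17:20.
Tara ∩ Zara ∩ Farrukh ∩ Erik: 10:15-10:25, 10:35-12:20, 12:40-15:40, 15:45-16:05, 16:15-17:20.
Tara ∩ Zara ∩ Farrukh ∩ Erik ∩ Rina: 10:15-10:25, 10:35-12:20, 12:40-15:40, 15:45-16:05, 16:15-17:20.
Tara ∩ Zara ∩ Farrukh ∩ Erik ∩ Rina ∩ Wendy: 10:15-10:25, 10:35-11:15, 12:40-15:40, 15:45-16:05, 16:15-17:20.
Those are the intersection windows.
Summing the common windows: 10 + 40 + 180 + 20 + 65 = 315 minutes.

315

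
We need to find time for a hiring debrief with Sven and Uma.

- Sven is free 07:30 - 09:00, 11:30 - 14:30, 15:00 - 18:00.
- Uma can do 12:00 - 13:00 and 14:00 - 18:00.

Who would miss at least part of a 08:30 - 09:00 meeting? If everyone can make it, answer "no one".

Sven: free for 08:30-09:00. Uma: not fully free for 08:30-09:00.

Uma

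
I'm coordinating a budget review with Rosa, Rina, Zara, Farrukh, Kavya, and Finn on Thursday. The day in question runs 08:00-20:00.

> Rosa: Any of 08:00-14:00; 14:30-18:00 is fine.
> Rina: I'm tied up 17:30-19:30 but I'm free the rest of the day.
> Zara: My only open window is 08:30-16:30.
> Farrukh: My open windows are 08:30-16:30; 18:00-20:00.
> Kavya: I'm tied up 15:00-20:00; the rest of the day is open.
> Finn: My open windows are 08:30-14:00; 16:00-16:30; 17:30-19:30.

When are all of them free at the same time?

08:30-14:00

Rosa free: 08:00-14:00, 14:30-18:00.
Rina free: 08:00-17:30, 19:30-20:00 (invert busy blocks within the working day).
Zara free: 08:30-16:30.
Farrukh free: 08:30-16:30, 18:00-20:00.
Kavya free: 08:00-15:00 (invert busy blocks within the working day).
Finn free: 08:30-14:00, 16:00-16:30, 17:30-19:30.
Rosa ∩ Rina: 08:00-14:00, 14:30-17:30.
Rosa ∩ Rina ∩ Zara: 08:30-14:00, 14:30-16:30.
Rosa ∩ Rina ∩ Zara ∩ Farrukh: 08:30-14:00, 14:30-16:30.
Rosa ∩ Rina ∩ Zara ∩ Farrukh ∩ Kavya: 08:30-14:00, 14:30-15:00.
Rosa ∩ Rina ∩ Zara ∩ Farrukh ∩ Kavya ∩ Finn: 08:30-14:00.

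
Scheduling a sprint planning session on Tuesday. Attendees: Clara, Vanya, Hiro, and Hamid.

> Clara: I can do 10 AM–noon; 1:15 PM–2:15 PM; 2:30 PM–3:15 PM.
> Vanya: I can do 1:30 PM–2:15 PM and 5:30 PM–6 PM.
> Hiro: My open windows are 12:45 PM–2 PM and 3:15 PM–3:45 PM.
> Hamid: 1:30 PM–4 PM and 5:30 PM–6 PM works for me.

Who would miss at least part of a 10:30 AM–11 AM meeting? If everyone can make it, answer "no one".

Clara: free for 10:30-11:00. Vanya: not fully free for 10:30-11:00. Hiro: not fully free for 10:30-11:00. Hamid: not fully free for 10:30-11:00.

Hamid, Hiro, Vanya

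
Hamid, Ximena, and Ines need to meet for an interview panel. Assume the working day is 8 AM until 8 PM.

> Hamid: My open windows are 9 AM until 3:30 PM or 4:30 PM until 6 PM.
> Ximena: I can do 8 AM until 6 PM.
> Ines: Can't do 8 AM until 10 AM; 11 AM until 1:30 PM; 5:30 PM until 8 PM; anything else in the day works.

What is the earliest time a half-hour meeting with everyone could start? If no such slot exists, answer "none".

10:00

Hamid free: 09:00-15:30, 16:30-18:00.
Ximena free: 08:00-18:00.
Ines free: 10:00-11:00, 13:30-17:30 (invert busy blocks within the working day).
Hamid ∩ Ximena: 09:00-15:30, 16:30-18:00.
Hamid ∩ Ximena ∩ Ines: 10:00-11:00, 13:30-15:30, 16:30-17:30.
The first common window of at least 30 minutes is 10:00-11:00, so the earliest start is 10:00.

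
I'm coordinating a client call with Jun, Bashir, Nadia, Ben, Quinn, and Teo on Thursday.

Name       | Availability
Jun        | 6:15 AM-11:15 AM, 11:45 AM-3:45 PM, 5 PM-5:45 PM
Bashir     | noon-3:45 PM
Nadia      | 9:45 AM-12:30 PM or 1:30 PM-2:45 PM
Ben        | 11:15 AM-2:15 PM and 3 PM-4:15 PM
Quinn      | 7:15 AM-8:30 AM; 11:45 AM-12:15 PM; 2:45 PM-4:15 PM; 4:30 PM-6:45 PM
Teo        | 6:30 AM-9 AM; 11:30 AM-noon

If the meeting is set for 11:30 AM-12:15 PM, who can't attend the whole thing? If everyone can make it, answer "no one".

Jun: not fully free for 11:30-12:15. Bashir: not fully free for 11:30-12:15. Nadia: free for 11:30-12:15. Ben: free for 11:30-12:15. Quinn: not fully free for 11:30-12:15. Teo: not fully free for 11:30-12:15.

Bashir, Jun, Quinn, Teo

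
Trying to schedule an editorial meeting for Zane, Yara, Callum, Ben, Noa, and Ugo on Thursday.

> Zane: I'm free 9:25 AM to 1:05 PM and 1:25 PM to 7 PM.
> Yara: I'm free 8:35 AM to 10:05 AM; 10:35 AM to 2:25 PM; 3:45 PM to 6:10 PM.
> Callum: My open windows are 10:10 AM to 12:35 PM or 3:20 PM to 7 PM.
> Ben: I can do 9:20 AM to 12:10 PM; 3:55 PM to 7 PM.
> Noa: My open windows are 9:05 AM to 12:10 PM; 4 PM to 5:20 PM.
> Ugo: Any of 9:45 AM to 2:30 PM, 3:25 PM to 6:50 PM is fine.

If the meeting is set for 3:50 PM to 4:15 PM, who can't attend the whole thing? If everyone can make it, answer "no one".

Ben, Noa

Zane: free for 15:50-16:15. Yara: free for 15:50-16:15. Callum: free for 15:50-16:15. Ben: not fully free for 15:50-16:15. Noa: not fully free for 15:50-16:15. Ugo: free for 15:50-16:15.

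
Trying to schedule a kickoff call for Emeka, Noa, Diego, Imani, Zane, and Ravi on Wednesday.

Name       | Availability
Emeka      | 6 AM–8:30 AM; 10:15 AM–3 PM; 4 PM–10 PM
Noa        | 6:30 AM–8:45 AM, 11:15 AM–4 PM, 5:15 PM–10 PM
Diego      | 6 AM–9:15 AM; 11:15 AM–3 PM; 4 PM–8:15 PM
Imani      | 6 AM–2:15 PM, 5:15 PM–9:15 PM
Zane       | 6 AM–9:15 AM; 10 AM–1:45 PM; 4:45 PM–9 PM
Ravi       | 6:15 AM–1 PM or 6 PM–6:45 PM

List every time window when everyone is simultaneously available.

Emeka ∩ Noa: 06:30-08:30, 11:15-15:00, 17:15-22:00.
Emeka ∩ Noa ∩ Diego: 06:30-08:30, 11:15-15:00, 17:15-20:15.
Emeka ∩ Noa ∩ Diego ∩ Imani: 06:30-08:30, 11:15-14:15, 17:15-20:15.
Emeka ∩ Noa ∩ Diego ∩ Imani ∩ Zane: 06:30-08:30, 11:15-13:45, 17:15-20:15.
Emeka ∩ Noa ∩ Diego ∩ Imani ∩ Zane ∩ Ravi: 06:30-08:30, 11:15-13:00, 18:00-18:45.

06:30-08:30, 11:15-13:00, 18:00-18:45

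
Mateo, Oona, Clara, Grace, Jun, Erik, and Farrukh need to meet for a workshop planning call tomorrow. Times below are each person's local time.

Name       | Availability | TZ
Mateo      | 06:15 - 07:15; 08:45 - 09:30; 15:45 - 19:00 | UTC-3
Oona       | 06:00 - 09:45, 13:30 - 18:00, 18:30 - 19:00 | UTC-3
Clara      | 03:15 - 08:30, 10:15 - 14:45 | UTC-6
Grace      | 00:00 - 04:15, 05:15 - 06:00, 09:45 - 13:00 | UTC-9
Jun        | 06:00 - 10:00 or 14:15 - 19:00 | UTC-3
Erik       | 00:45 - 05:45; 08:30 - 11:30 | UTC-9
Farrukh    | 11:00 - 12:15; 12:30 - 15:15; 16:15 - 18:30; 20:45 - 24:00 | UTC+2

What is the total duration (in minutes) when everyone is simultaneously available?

Mateo in UTC: 09:15-10:15, 11:45-12:30, 18:45-22:00 (add 3h to convert from UTC-3).
Oona in UTC: 09:00-12:45, 16:30-21:00, 21:30-22:00 (add 3h to convert from UTC-3).
Clara in UTC: 09:15-14:30, 16:15-20:45 (add 6h to convert from UTC-6).
Grace in UTC: 09:00-13:15, 14:15-15:00, 18:45-22:00 (add 9h to convert from UTC-9).
Jun in UTC: 09:00-13:00, 17:15-22:00 (add 3h to convert from UTC-3).
Erik in UTC: 09:45-14:45, 17:30-20:30 (add 9h to convert from UTC-9).
Farrukh in UTC: 09:00-10:15, 10:30-13:15, 14:15-16:30, 18:45-22:00 (subtract 2h to convert from UTC+2).
Mateo ∩ Oona: 09:15-10:15, 11:45-12:30, 18:45-21:00, 21:30-22:00.
Mateo ∩ Oona ∩ Clara: 09:15-10:15, 11:45-12:30, 18:45-20:45.
Mateo ∩ Oona ∩ Clara ∩ Grace: 09:15-10:15, 11:45-12:30, 18:45-20:45.
Mateo ∩ Oona ∩ Clara ∩ Grace ∩ Jun: 09:15-10:15, 11:45-12:30, 18:45-20:45.
Mateo ∩ Oona ∩ Clara ∩ Grace ∩ Jun ∩ Erik: 09:45-10:15, 11:45-12:30, 18:45-20:30.
Mateo ∩ Oona ∩ Clara ∩ Grace ∩ Jun ∩ Erik ∩ Farrukh: 09:45-10:15, 11:45-12:30, 18:45-20:30.
Summing the common windows: 30 + 45 + 105 = 180 minutes.

180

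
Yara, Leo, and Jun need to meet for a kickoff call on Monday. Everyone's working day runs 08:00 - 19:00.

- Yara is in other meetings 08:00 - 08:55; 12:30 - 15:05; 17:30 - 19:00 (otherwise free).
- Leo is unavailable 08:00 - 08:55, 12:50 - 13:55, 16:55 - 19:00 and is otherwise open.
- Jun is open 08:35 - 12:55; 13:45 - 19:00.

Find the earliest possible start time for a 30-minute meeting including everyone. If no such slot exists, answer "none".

Yara free: 08:55-12:30, 15:05-17:30 (invert busy blocks within the working day).
Leo free: 08:55-12:50, 13:55-16:55 (invert busy blocks within the working day).
Jun free: 08:35-12:55, 13:45-19:00.
Yara ∩ Leo: 08:55-12:30, 15:05-16:55.
Yara ∩ Leo ∩ Jun: 08:55-12:30, 15:05-16:55.
Those are the intersection windows.
The first common window of at least 30 minutes is 08:55-12:30, so the earliest start is 08:55.

08:55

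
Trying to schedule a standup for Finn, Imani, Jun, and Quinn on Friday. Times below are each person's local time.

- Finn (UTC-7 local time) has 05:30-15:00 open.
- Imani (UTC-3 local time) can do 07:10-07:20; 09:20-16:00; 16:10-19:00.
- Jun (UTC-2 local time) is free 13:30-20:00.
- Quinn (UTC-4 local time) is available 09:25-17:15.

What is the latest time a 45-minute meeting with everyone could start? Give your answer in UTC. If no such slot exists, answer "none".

Finn in UTC: 12:30-22:00 (add 7h to convert from UTC-7).
Imani in UTC: 10:10-10:20, 12:20-19:00, 19:10-22:00 (add 3h to convert from UTC-3).
Jun in UTC: 15:30-22:00 (add 2h to convert from UTC-2).
Quinn in UTC: 13:25-21:15 (add 4h to convert from UTC-4).
Finn ∩ Imani: 12:30-19:00, 19:10-22:00.
Finn ∩ Imani ∩ Jun: 15:30-19:00, 19:10-22:00.
Finn ∩ Imani ∩ Jun ∩ Quinn: 15:30-19:00, 19:10-21:15.
Those are the intersection windows.
The last common window of at least 45 minutes is 19:10-21:15; a 45-minute meeting can start as late as 20:30 and still end by 21:15.

20:30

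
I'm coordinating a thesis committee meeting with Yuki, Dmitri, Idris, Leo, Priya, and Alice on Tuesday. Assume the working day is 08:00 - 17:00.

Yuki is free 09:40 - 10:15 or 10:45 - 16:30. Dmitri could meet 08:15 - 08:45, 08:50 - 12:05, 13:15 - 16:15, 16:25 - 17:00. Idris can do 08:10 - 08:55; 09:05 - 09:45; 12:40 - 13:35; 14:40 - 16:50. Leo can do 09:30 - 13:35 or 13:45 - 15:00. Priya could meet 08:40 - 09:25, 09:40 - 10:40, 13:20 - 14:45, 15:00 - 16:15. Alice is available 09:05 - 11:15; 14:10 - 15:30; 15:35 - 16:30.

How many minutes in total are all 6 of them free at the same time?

10

Yuki ∩ Dmitri: 09:40-10:15, 10:45-12:05, 13:15-16:15, 16:25-16:30.
Yuki ∩ Dmitri ∩ Idris: 09:40-09:45, 13:15-13:35, 14:40-16:15, 16:25-16:30.
Yuki ∩ Dmitri ∩ Idris ∩ Leo: 09:40-09:45, 13:15-13:35, 14:40-15:00.
Yuki ∩ Dmitri ∩ Idris ∩ Leo ∩ Priya: 09:40-09:45, 13:20-13:35, 14:40-14:45.
Yuki ∩ Dmitri ∩ Idris ∩ Leo ∩ Priya ∩ Alice: 09:40-09:45, 14:40-14:45.
Summing the common windows: 5 + 5 = 10 minutes.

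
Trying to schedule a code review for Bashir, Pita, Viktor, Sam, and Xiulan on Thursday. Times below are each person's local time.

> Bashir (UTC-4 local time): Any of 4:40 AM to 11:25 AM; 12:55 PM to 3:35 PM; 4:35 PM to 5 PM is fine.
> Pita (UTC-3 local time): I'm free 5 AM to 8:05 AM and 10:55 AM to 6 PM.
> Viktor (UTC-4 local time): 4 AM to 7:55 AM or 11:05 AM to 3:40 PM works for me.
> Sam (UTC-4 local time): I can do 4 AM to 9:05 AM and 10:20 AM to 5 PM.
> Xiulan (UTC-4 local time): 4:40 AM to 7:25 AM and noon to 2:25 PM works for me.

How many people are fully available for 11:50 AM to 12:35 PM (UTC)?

Bashir in UTC: 08:40-15:25, 16:55-19:35, 20:35-21:00 (add 4h to convert from UTC-4).
Pita in UTC: 08:00-11:05, 13:55-21:00 (add 3h to convert from UTC-3).
Viktor in UTC: 08:00-11:55, 15:05-19:40 (add 4h to convert from UTC-4).
Sam in UTC: 08:00-13:05, 14:20-21:00 (add 4h to convert from UTC-4).
Xiulan in UTC: 08:40-11:25, 16:00-18:25 (add 4h to convert from UTC-4).
Bashir and Sam can make the full 11:50-12:35 slot — that's 2.

2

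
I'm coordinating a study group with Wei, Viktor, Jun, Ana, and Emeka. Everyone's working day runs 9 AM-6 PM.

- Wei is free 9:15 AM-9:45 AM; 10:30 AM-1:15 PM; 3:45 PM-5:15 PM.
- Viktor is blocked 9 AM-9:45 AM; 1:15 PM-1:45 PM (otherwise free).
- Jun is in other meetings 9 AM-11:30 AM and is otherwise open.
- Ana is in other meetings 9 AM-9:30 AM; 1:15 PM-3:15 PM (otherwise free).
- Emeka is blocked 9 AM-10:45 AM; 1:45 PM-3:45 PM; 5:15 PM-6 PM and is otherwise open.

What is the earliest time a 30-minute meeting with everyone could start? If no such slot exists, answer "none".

11:30

Wei free: 09:15-09:45, 10:30-13:15, 15:45-17:15.
Viktor free: 09:45-13:15, 13:45-18:00 (invert busy blocks within the working day).
Jun free: 11:30-18:00 (invert busy blocks within the working day).
Ana free: 09:30-13:15, 15:15-18:00 (invert busy blocks within the working day).
Emeka free: 10:45-13:45, 15:45-17:15 (invert busy blocks within the working day).
Wei ∩ Viktor: 10:30-13:15, 15:45-17:15.
Wei ∩ Viktor ∩ Jun: 11:30-13:15, 15:45-17:15.
Wei ∩ Viktor ∩ Jun ∩ Ana: 11:30-13:15, 15:45-17:15.
Wei ∩ Viktor ∩ Jun ∩ Ana ∩ Emeka: 11:30-13:15, 15:45-17:15.
Those are the intersection windows.
The first common window of at least 30 minutes is 11:30-13:15, so the earliest start is 11:30.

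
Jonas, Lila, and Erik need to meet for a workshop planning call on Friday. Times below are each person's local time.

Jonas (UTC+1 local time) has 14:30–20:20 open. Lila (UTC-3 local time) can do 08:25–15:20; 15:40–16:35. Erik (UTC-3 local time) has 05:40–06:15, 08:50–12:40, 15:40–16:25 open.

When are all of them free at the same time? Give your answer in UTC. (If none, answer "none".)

13:30-15:40, 18:40-19:20

Jonas in UTC: 13:30-19:20 (subtract 1h to convert from UTC+1).
Lila in UTC: 11:25-18:20, 18:40-19:35 (add 3h to convert from UTC-3).
Erik in UTC: 08:40-09:15, 11:50-15:40, 18:40-19:25 (add 3h to convert from UTC-3).
Jonas ∩ Lila: 13:30-18:20, 18:40-19:20.
Jonas ∩ Lila ∩ Erik: 13:30-15:40, 18:40-19:20.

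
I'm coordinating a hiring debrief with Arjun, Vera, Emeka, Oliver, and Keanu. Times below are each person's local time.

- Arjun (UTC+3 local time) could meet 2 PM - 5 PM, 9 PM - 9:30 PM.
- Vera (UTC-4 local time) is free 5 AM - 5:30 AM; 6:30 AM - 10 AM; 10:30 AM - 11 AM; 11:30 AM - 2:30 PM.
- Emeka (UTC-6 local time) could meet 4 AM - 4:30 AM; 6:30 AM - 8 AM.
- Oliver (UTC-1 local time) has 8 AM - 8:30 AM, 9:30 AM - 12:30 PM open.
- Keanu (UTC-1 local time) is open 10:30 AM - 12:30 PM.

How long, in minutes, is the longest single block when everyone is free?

60

Arjun in UTC: 11:00-14:00, 18:00-18:30 (subtract 3h to convert from UTC+3).
Vera in UTC: 09:00-09:30, 10:30-14:00, 14:30-15:00, 15:30-18:30 (add 4h to convert from UTC-4).
Emeka in UTC: 10:00-10:30, 12:30-14:00 (add 6h to convert from UTC-6).
Oliver in UTC: 09:00-09:30, 10:30-13:30 (add 1h to convert from UTC-1).
Keanu in UTC: 11:30-13:30 (add 1h to convert from UTC-1).
Arjun ∩ Vera: 11:00-14:00, 18:00-18:30.
Arjun ∩ Vera ∩ Emeka: 12:30-14:00.
Arjun ∩ Vera ∩ Emeka ∩ Oliver: 12:30-13:30.
Arjun ∩ Vera ∩ Emeka ∩ Oliver ∩ Keanu: 12:30-13:30.
The longest is 12:30-13:30 at 60 minutes.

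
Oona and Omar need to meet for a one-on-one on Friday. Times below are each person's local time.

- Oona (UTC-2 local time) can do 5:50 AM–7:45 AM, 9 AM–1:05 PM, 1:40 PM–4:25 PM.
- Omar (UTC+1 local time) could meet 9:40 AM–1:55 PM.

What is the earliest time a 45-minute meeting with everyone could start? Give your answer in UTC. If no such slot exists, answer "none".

08:40

Oona in UTC: 07:50-09:45, 11:00-15:05, 15:40-18:25 (add 2h to convert from UTC-2).
Omar in UTC: 08:40-12:55 (subtract 1h to convert from UTC+1).
Oona ∩ Omar: 08:40-09:45, 11:00-12:55.
The first common window of at least 45 minutes is 08:40-09:45, so the earliest start is 08:40.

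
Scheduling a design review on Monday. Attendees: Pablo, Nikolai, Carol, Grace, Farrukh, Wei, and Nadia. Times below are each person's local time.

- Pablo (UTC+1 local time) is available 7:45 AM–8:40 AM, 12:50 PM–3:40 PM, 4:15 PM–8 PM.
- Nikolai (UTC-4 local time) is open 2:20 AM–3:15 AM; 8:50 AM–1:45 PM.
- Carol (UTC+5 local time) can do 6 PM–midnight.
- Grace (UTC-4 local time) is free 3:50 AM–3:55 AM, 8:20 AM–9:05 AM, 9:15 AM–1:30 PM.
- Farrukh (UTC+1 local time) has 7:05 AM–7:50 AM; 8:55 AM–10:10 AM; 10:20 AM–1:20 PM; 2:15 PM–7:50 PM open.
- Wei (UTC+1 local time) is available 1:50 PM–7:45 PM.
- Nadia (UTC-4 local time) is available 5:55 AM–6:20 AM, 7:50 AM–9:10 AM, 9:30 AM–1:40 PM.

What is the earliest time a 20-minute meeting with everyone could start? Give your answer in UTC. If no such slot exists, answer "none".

13:30

Pablo in UTC: 06:45-07:40, 11:50-14:40, 15:15-19:00 (subtract 1h to convert from UTC+1).
Nikolai in UTC: 06:20-07:15, 12:50-17:45 (add 4h to convert from UTC-4).
Carol in UTC: 13:00-19:00 (subtract 5h to convert from UTC+5).
Grace in UTC: 07:50-07:55, 12:20-13:05, 13:15-17:30 (add 4h to convert from UTC-4).
Farrukh in UTC: 06:05-06:50, 07:55-09:10, 09:20-12:20, 13:15-18:50 (subtract 1h to convert from UTC+1).
Wei in UTC: 12:50-18:45 (subtract 1h to convert from UTC+1).
Nadia in UTC: 09:55-10:20, 11:50-13:10, 13:30-17:40 (add 4h to convert from UTC-4).
Pablo ∩ Nikolai: 06:45-07:15, 12:50-14:40, 15:15-17:45.
Pablo ∩ Nikolai ∩ Carol: 13:00-14:40, 15:15-17:45.
Pablo ∩ Nikolai ∩ Carol ∩ Grace: 13:00-13:05, 13:15-14:40, 15:15-17:30.
Pablo ∩ Nikolai ∩ Carol ∩ Grace ∩ Farrukh: 13:15-14:40, 15:15-17:30.
Pablo ∩ Nikolai ∩ Carol ∩ Grace ∩ Farrukh ∩ Wei: 13:15-14:40, 15:15-17:30.
Pablo ∩ Nikolai ∩ Carol ∩ Grace ∩ Farrukh ∩ Wei ∩ Nadia: 13:30-14:40, 15:15-17:30.
Those are the intersection windows.
The first common window of at least 20 minutes is 13:30-14:40, so the earliest start is 13:30.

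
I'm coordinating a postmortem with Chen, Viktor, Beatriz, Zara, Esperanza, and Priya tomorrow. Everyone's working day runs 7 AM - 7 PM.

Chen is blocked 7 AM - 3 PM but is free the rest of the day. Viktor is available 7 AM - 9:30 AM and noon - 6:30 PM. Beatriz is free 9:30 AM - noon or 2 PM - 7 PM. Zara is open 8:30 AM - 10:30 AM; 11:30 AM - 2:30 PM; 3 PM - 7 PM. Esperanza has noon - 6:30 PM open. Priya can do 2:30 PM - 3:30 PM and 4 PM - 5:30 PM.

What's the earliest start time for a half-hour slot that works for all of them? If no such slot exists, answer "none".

Chen free: 15:00-19:00 (invert busy blocks within the working day).
Viktor free: 07:00-09:30, 12:00-18:30.
Beatriz free: 09:30-12:00, 14:00-19:00.
Zara free: 08:30-10:30, 11:30-14:30, 15:00-19:00.
Esperanza free: 12:00-18:30.
Priya free: 14:30-15:30, 16:00-17:30.
Chen ∩ Viktor: 15:00-18:30.
Chen ∩ Viktor ∩ Beatriz: 15:00-18:30.
Chen ∩ Viktor ∩ Beatriz ∩ Zara: 15:00-18:30.
Chen ∩ Viktor ∩ Beatriz ∩ Zara ∩ Esperanza: 15:00-18:30.
Chen ∩ Viktor ∩ Beatriz ∩ Zara ∩ Esperanza ∩ Priya: 15:00-15:30, 16:00-17:30.
The first common window of at least 30 minutes is 15:00-15:30, so the earliest start is 15:00.

15:00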